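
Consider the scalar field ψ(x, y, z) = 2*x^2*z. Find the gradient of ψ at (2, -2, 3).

∂ψ/∂x = 4*x*z
∂ψ/∂y = 0
∂ψ/∂z = 2*x^2
∇ψ = (4*x*z, 0, 2*x^2)
At (2, -2, 3): (24, 0, 8).

(24, 0, 8)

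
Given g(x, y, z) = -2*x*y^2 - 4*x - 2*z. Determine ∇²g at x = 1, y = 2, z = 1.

∂²g/∂x² = 0
∂²g/∂y² = -4*x
∂²g/∂z² = 0
∇²g = -4*x
At (1, 2, 1): -4.

-4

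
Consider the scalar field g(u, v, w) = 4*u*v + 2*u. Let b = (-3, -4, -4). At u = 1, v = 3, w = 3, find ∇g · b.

∂g/∂u = 4*v + 2
∂g/∂v = 4*u
∂g/∂w = 0
∇g at (1, 3, 3) = (14, 4, 0)
∇g · b = (14)(-3) + (4)(-4) + (0)(-4) = -58

-58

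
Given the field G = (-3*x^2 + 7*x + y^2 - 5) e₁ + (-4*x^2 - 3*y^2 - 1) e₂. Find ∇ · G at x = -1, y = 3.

-5

∂G₁/∂x = -6*x + 7
∂G₂/∂y = -6*y
∇·G = -6*x - 6*y + 7
At (-1, 3): -5.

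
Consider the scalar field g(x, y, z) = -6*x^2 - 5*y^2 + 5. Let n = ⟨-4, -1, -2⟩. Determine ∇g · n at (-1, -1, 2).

-58

∂g/∂x = -12*x
∂g/∂y = -10*y
∂g/∂z = 0
∇g at (-1, -1, 2) = (12, 10, 0)
∇g · n = (12)(-4) + (10)(-1) + (0)(-2) = -58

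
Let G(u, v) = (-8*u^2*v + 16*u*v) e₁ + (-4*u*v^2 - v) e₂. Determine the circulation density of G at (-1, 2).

∂G₂/∂u = -4*v^2
∂G₁/∂v = -8*u^2 + 16*u
Scalar curl = 8*u^2 - 16*u - 4*v^2
At (-1, 2): 8.

8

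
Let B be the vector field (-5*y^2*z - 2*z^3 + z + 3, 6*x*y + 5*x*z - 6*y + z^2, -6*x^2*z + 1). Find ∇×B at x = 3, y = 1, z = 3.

(-21, 50, 51)

(∇×B)₁ = ∂B₃/∂y − ∂B₂/∂z = -5*x - 2*z
(∇×B)₂ = ∂B₁/∂z − ∂B₃/∂x = 12*x*z - 5*y^2 - 6*z^2 + 1
(∇×B)₃ = ∂B₂/∂x − ∂B₁/∂y = 10*y*z + 6*y + 5*z
∇×B = (-5*x - 2*z, 12*x*z - 5*y^2 - 6*z^2 + 1, 10*y*z + 6*y + 5*z)
At (3, 1, 3): (-21, 50, 51).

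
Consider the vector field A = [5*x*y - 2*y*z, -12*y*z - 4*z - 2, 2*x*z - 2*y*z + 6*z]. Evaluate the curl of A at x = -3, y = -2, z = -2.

(-16, 8, 11)

(∇×A)₁ = ∂A₃/∂y − ∂A₂/∂z = 12*y - 2*z + 4
(∇×A)₂ = ∂A₁/∂z − ∂A₃/∂x = -2*y - 2*z
(∇×A)₃ = ∂A₂/∂x − ∂A₁/∂y = -5*x + 2*z
∇×A = (12*y - 2*z + 4, -2*y - 2*z, -5*x + 2*z)
At (-3, -2, -2): (-16, 8, 11).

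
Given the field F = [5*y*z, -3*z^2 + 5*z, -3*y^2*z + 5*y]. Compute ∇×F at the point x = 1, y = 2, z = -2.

(12, 10, 10)

(∇×F)₁ = ∂F₃/∂y − ∂F₂/∂z = -6*y*z + 6*z
(∇×F)₂ = ∂F₁/∂z − ∂F₃/∂x = 5*y
(∇×F)₃ = ∂F₂/∂x − ∂F₁/∂y = -5*z
∇×F = (-6*y*z + 6*z, 5*y, -5*z)
At (1, 2, -2): (12, 10, 10).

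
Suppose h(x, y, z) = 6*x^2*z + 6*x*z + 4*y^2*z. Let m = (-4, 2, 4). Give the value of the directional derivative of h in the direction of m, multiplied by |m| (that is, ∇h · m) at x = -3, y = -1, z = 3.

∂h/∂x = 12*x*z + 6*z
∂h/∂y = 8*y*z
∂h/∂z = 6*x^2 + 6*x + 4*y^2
∇h at (-3, -1, 3) = (-90, -24, 40)
∇h · m = (-90)(-4) + (-24)(2) + (40)(4) = 472

472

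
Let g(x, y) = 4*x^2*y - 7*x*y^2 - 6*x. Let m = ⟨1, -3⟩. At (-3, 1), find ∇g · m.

∂g/∂x = 8*x*y - 7*y^2 - 6
∂g/∂y = 4*x^2 - 14*x*y
∇g at (-3, 1) = (-37, 78)
∇g · m = (-37)(1) + (78)(-3) = -271

-271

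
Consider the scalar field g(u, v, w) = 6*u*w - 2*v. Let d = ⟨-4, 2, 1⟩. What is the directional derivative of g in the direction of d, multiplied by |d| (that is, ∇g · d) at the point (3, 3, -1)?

38

∂g/∂u = 6*w
∂g/∂v = -2
∂g/∂w = 6*u
∇g at (3, 3, -1) = (-6, -2, 18)
∇g · d = (-6)(-4) + (-2)(2) + (18)(1) = 38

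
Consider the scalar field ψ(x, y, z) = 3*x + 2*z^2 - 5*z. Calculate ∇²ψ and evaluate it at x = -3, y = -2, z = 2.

4

∂²ψ/∂x² = 0
∂²ψ/∂y² = 0
∂²ψ/∂z² = 4
∇²ψ = 4
At (-3, -2, 2): 4.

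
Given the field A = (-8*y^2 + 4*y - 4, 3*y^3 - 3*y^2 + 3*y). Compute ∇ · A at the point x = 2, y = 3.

∂A₁/∂x = 0
∂A₂/∂y = 9*y^2 - 6*y + 3
∇·A = 9*y^2 - 6*y + 3
At (2, 3): 66.

66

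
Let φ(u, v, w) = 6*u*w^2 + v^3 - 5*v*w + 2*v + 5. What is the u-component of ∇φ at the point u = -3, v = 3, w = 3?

(∇φ)_1 = ∂φ/∂u = 6*w^2
At (-3, 3, 3): 54.

54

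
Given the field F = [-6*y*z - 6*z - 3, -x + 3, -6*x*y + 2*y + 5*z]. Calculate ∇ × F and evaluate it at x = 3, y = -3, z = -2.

(-16, -6, -13)

(∇×F)₁ = ∂F₃/∂y − ∂F₂/∂z = -6*x + 2
(∇×F)₂ = ∂F₁/∂z − ∂F₃/∂x = -6
(∇×F)₃ = ∂F₂/∂x − ∂F₁/∂y = 6*z - 1
∇×F = (-6*x + 2, -6, 6*z - 1)
At (3, -3, -2): (-16, -6, -13).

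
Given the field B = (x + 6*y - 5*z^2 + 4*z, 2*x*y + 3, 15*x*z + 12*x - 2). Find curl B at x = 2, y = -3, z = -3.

(∇×B)₁ = ∂B₃/∂y − ∂B₂/∂z = 0
(∇×B)₂ = ∂B₁/∂z − ∂B₃/∂x = -25*z - 8
(∇×B)₃ = ∂B₂/∂x − ∂B₁/∂y = 2*y - 6
∇×B = (0, -25*z - 8, 2*y - 6)
At (2, -3, -3): (0, 67, -12).

(0, 67, -12)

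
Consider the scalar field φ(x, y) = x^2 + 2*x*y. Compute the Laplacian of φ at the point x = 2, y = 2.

2

∂²φ/∂x² = 2
∂²φ/∂y² = 0
∇²φ = 2
At (2, 2): 2.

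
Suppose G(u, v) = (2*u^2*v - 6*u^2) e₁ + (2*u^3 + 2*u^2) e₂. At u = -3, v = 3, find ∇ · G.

∂G₁/∂u = 4*u*v - 12*u
∂G₂/∂v = 0
∇·G = 4*u*v - 12*u
At (-3, 3): 0.

0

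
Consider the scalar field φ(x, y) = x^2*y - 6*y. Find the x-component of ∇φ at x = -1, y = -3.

(∇φ)_1 = ∂φ/∂x = 2*x*y
At (-1, -3): 6.

6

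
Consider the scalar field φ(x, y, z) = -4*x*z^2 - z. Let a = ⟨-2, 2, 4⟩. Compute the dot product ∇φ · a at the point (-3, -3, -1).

-92

∂φ/∂x = -4*z^2
∂φ/∂y = 0
∂φ/∂z = -8*x*z - 1
∇φ at (-3, -3, -1) = (-4, 0, -25)
∇φ · a = (-4)(-2) + (0)(2) + (-25)(4) = -92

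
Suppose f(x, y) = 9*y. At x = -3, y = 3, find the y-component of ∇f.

(∇f)_2 = ∂f/∂y = 9
At (-3, 3): 9.

9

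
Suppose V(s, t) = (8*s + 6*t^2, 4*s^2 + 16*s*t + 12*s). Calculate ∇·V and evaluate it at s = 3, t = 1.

∂V₁/∂s = 8
∂V₂/∂t = 16*s
∇·V = 16*s + 8
At (3, 1): 56.

56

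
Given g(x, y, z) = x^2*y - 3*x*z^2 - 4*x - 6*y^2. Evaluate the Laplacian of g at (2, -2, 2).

∂²g/∂x² = 2*y
∂²g/∂y² = -12
∂²g/∂z² = -6*x
∇²g = -6*x + 2*y - 12
At (2, -2, 2): -28.

-28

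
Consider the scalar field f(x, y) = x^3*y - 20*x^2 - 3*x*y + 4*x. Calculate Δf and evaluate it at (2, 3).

-4

∂²f/∂x² = 2*(3*x*y - 20)
∂²f/∂y² = 0
∇²f = 6*x*y - 40
At (2, 3): -4.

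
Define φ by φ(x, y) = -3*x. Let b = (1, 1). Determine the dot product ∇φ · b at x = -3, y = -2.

-3

∂φ/∂x = -3
∂φ/∂y = 0
∇φ at (-3, -2) = (-3, 0)
∇φ · b = (-3)(1) + (0)(1) = -3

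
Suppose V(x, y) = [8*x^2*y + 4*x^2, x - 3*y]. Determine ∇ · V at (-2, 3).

-115

∂V₁/∂x = 16*x*y + 8*x
∂V₂/∂y = -3
∇·V = 16*x*y + 8*x - 3
At (-2, 3): -115.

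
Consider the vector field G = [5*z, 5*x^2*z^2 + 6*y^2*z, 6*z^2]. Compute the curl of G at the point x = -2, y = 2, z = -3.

(∇×G)₁ = ∂G₃/∂y − ∂G₂/∂z = -10*x^2*z - 6*y^2
(∇×G)₂ = ∂G₁/∂z − ∂G₃/∂x = 5
(∇×G)₃ = ∂G₂/∂x − ∂G₁/∂y = 10*x*z^2
∇×G = (-10*x^2*z - 6*y^2, 5, 10*x*z^2)
At (-2, 2, -3): (96, 5, -180).

(96, 5, -180)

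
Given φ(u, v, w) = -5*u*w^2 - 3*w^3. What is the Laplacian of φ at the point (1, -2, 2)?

-46

∂²φ/∂u² = 0
∂²φ/∂v² = 0
∂²φ/∂w² = -2*(5*u + 9*w)
∇²φ = -10*u - 18*w
At (1, -2, 2): -46.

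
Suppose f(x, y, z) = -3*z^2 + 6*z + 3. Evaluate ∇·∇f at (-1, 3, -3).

∂²f/∂x² = 0
∂²f/∂y² = 0
∂²f/∂z² = -6
∇²f = -6
At (-1, 3, -3): -6.

-6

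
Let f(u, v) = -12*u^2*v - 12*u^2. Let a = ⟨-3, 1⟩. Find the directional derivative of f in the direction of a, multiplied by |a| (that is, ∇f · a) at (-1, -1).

∂f/∂u = -24*u*v - 24*u
∂f/∂v = -12*u^2
∇f at (-1, -1) = (0, -12)
∇f · a = (0)(-3) + (-12)(1) = -12

-12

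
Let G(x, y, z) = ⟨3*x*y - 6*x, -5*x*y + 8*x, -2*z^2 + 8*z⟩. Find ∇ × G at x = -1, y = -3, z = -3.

(0, 0, 26)

(∇×G)₁ = ∂G₃/∂y − ∂G₂/∂z = 0
(∇×G)₂ = ∂G₁/∂z − ∂G₃/∂x = 0
(∇×G)₃ = ∂G₂/∂x − ∂G₁/∂y = -3*x - 5*y + 8
∇×G = (0, 0, -3*x - 5*y + 8)
At (-1, -3, -3): (0, 0, 26).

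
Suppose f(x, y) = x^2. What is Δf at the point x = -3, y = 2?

2

∂²f/∂x² = 2
∂²f/∂y² = 0
∇²f = 2
At (-3, 2): 2.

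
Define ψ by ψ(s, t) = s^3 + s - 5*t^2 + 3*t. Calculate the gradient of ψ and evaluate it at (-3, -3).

∂ψ/∂s = 3*s^2 + 1
∂ψ/∂t = -10*t + 3
∇ψ = (3*s^2 + 1, -10*t + 3)
At (-3, -3): (28, 33).

(28, 33)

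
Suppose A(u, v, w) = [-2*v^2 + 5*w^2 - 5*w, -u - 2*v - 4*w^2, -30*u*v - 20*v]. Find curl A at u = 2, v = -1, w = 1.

(∇×A)₁ = ∂A₃/∂v − ∂A₂/∂w = -30*u + 8*w - 20
(∇×A)₂ = ∂A₁/∂w − ∂A₃/∂u = 30*v + 10*w - 5
(∇×A)₃ = ∂A₂/∂u − ∂A₁/∂v = 4*v - 1
∇×A = (-30*u + 8*w - 20, 30*v + 10*w - 5, 4*v - 1)
At (2, -1, 1): (-72, -25, -5).

(-72, -25, -5)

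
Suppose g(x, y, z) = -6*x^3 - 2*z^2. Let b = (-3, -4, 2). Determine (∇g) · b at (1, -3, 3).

∂g/∂x = -18*x^2
∂g/∂y = 0
∂g/∂z = -4*z
∇g at (1, -3, 3) = (-18, 0, -12)
∇g · b = (-18)(-3) + (0)(-4) + (-12)(2) = 30

30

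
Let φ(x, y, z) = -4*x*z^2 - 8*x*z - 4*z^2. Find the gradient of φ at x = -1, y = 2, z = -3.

∂φ/∂x = -4*z^2 - 8*z
∂φ/∂y = 0
∂φ/∂z = -8*x*z - 8*x - 8*z
∇φ = (-4*z^2 - 8*z, 0, -8*x*z - 8*x - 8*z)
At (-1, 2, -3): (-12, 0, 8).

(-12, 0, 8)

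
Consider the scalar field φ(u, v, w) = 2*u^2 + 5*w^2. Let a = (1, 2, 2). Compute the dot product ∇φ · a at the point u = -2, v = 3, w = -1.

∂φ/∂u = 4*u
∂φ/∂v = 0
∂φ/∂w = 10*w
∇φ at (-2, 3, -1) = (-8, 0, -10)
∇φ · a = (-8)(1) + (0)(2) + (-10)(2) = -28

-28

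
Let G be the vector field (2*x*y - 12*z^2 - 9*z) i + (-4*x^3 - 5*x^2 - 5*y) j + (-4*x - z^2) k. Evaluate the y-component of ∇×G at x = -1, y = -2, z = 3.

(∇×G)_2 = ∂G₁/∂z − ∂G₃/∂x
= -24*z - 9 − (-4)
= -24*z - 5
At (-1, -2, 3): -77.

-77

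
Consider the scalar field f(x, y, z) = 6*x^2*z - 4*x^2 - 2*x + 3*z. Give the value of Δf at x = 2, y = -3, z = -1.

-20

∂²f/∂x² = 4*(3*z - 2)
∂²f/∂y² = 0
∂²f/∂z² = 0
∇²f = 12*z - 8
At (2, -3, -1): -20.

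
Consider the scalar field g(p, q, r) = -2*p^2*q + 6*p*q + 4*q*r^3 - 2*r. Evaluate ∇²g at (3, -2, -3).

152

∂²g/∂p² = -4*q
∂²g/∂q² = 0
∂²g/∂r² = 24*q*r
∇²g = 24*q*r - 4*q
At (3, -2, -3): 152.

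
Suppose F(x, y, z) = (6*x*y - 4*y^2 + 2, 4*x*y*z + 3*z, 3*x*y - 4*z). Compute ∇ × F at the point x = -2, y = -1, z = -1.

(∇×F)₁ = ∂F₃/∂y − ∂F₂/∂z = -4*x*y + 3*x - 3
(∇×F)₂ = ∂F₁/∂z − ∂F₃/∂x = -3*y
(∇×F)₃ = ∂F₂/∂x − ∂F₁/∂y = -6*x + 4*y*z + 8*y
∇×F = (-4*x*y + 3*x - 3, -3*y, -6*x + 4*y*z + 8*y)
At (-2, -1, -1): (-17, 3, 8).

(-17, 3, 8)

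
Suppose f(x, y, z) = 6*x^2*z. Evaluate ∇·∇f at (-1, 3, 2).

24

∂²f/∂x² = 12*z
∂²f/∂y² = 0
∂²f/∂z² = 0
∇²f = 12*z
At (-1, 3, 2): 24.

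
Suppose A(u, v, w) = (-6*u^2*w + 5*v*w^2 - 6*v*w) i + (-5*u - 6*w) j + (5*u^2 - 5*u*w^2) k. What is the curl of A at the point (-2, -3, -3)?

(6, 149, -68)

(∇×A)₁ = ∂A₃/∂v − ∂A₂/∂w = 6
(∇×A)₂ = ∂A₁/∂w − ∂A₃/∂u = -6*u^2 - 10*u + 10*v*w - 6*v + 5*w^2
(∇×A)₃ = ∂A₂/∂u − ∂A₁/∂v = -5*w^2 + 6*w - 5
∇×A = (6, -6*u^2 - 10*u + 10*v*w - 6*v + 5*w^2, -5*w^2 + 6*w - 5)
At (-2, -3, -3): (6, 149, -68).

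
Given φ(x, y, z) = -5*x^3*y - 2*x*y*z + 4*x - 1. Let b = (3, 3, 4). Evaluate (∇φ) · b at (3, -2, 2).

∂φ/∂x = -15*x^2*y - 2*y*z + 4
∂φ/∂y = -5*x^3 - 2*x*z
∂φ/∂z = -2*x*y
∇φ at (3, -2, 2) = (282, -147, 12)
∇φ · b = (282)(3) + (-147)(3) + (12)(4) = 453

453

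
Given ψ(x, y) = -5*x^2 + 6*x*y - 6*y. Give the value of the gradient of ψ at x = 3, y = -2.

∂ψ/∂x = -10*x + 6*y
∂ψ/∂y = 6*x - 6
∇ψ = (-10*x + 6*y, 6*x - 6)
At (3, -2): (-42, 12).

(-42, 12)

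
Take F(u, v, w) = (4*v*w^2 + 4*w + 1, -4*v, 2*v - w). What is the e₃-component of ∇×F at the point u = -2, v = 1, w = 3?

-36

(∇×F)_3 = ∂F₂/∂u − ∂F₁/∂v
= 0 − (4*w^2)
= -4*w^2
At (-2, 1, 3): -36.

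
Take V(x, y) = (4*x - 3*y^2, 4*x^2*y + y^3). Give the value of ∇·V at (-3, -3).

67

∂V₁/∂x = 4
∂V₂/∂y = 4*x^2 + 3*y^2
∇·V = 4*x^2 + 3*y^2 + 4
At (-3, -3): 67.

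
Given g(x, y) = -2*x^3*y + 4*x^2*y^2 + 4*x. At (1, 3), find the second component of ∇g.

(∇g)_2 = ∂g/∂y = -2*x^3 + 8*x^2*y
At (1, 3): 22.

22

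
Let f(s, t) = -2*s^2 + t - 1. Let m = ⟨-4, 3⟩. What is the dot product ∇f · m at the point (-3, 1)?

∂f/∂s = -4*s
∂f/∂t = 1
∇f at (-3, 1) = (12, 1)
∇f · m = (12)(-4) + (1)(3) = -45

-45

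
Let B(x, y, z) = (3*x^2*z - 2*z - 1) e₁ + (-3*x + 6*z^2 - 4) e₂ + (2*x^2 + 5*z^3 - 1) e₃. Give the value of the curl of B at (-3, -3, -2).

(24, 37, -3)

(∇×B)₁ = ∂B₃/∂y − ∂B₂/∂z = -12*z
(∇×B)₂ = ∂B₁/∂z − ∂B₃/∂x = 3*x^2 - 4*x - 2
(∇×B)₃ = ∂B₂/∂x − ∂B₁/∂y = -3
∇×B = (-12*z, 3*x^2 - 4*x - 2, -3)
At (-3, -3, -2): (24, 37, -3).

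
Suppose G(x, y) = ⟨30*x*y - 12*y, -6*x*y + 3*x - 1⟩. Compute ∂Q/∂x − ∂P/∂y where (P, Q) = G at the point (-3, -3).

∂G₂/∂x = -6*y + 3
∂G₁/∂y = 30*x - 12
Scalar curl = -30*x - 6*y + 15
At (-3, -3): 123.

123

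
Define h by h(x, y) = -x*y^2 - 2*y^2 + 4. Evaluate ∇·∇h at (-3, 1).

∂²h/∂x² = 0
∂²h/∂y² = -2*(x + 2)
∇²h = -2*x - 4
At (-3, 1): 2.

2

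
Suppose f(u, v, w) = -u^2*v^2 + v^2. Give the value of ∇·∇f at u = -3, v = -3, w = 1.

-34

∂²f/∂u² = -2*v^2
∂²f/∂v² = 2*(-u^2 + 1)
∂²f/∂w² = 0
∇²f = -2*u^2 - 2*v^2 + 2
At (-3, -3, 1): -34.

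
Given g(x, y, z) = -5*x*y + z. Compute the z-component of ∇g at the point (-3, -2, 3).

1

(∇g)_3 = ∂g/∂z = 1
At (-3, -2, 3): 1.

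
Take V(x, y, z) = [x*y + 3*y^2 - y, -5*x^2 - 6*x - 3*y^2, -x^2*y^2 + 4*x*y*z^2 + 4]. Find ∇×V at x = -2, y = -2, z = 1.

(8, -8, 29)

(∇×V)₁ = ∂V₃/∂y − ∂V₂/∂z = -2*x^2*y + 4*x*z^2
(∇×V)₂ = ∂V₁/∂z − ∂V₃/∂x = 2*x*y^2 - 4*y*z^2
(∇×V)₃ = ∂V₂/∂x − ∂V₁/∂y = -11*x - 6*y - 5
∇×V = (-2*x^2*y + 4*x*z^2, 2*x*y^2 - 4*y*z^2, -11*x - 6*y - 5)
At (-2, -2, 1): (8, -8, 29).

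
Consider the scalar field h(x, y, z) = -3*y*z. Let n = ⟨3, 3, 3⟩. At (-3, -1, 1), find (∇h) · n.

∂h/∂x = 0
∂h/∂y = -3*z
∂h/∂z = -3*y
∇h at (-3, -1, 1) = (0, -3, 3)
∇h · n = (0)(3) + (-3)(3) + (3)(3) = 0

0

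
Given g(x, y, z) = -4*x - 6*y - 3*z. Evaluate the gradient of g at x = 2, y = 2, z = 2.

∂g/∂x = -4
∂g/∂y = -6
∂g/∂z = -3
∇g = (-4, -6, -3)
At (2, 2, 2): (-4, -6, -3).

(-4, -6, -3)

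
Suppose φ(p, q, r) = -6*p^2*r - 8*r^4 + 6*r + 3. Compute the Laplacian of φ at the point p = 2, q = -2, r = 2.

∂²φ/∂p² = -12*r
∂²φ/∂q² = 0
∂²φ/∂r² = -96*r^2
∇²φ = -96*r^2 - 12*r
At (2, -2, 2): -408.

-408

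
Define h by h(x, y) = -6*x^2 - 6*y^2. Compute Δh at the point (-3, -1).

-24

∂²h/∂x² = -12
∂²h/∂y² = -12
∇²h = -24
At (-3, -1): -24.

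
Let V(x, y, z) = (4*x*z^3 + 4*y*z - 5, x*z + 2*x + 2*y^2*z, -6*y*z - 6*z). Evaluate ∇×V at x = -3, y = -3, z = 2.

(∇×V)₁ = ∂V₃/∂y − ∂V₂/∂z = -x - 2*y^2 - 6*z
(∇×V)₂ = ∂V₁/∂z − ∂V₃/∂x = 12*x*z^2 + 4*y
(∇×V)₃ = ∂V₂/∂x − ∂V₁/∂y = -3*z + 2
∇×V = (-x - 2*y^2 - 6*z, 12*x*z^2 + 4*y, -3*z + 2)
At (-3, -3, 2): (-27, -156, -4).

(-27, -156, -4)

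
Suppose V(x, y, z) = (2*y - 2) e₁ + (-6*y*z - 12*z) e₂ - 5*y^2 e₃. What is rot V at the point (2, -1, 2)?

(16, 0, -2)

(∇×V)₁ = ∂V₃/∂y − ∂V₂/∂z = -4*y + 12
(∇×V)₂ = ∂V₁/∂z − ∂V₃/∂x = 0
(∇×V)₃ = ∂V₂/∂x − ∂V₁/∂y = -2
∇×V = (-4*y + 12, 0, -2)
At (2, -1, 2): (16, 0, -2).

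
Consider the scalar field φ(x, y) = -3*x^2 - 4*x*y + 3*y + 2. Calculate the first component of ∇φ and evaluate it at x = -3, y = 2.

(∇φ)_1 = ∂φ/∂x = -6*x - 4*y
At (-3, 2): 10.

10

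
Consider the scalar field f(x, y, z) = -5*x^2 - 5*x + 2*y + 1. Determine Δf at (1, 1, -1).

-10

∂²f/∂x² = -10
∂²f/∂y² = 0
∂²f/∂z² = 0
∇²f = -10
At (1, 1, -1): -10.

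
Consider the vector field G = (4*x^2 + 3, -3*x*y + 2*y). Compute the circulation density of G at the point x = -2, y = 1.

-3

∂G₂/∂x = -3*y
∂G₁/∂y = 0
Scalar curl = -3*y
At (-2, 1): -3.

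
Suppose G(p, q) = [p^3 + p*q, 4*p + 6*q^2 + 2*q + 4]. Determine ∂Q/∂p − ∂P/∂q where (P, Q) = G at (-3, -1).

∂G₂/∂p = 4
∂G₁/∂q = p
Scalar curl = -p + 4
At (-3, -1): 7.

7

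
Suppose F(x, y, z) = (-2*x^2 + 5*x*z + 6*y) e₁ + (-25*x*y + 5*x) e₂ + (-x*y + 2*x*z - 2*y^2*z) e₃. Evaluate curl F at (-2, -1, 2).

(10, -15, 24)

(∇×F)₁ = ∂F₃/∂y − ∂F₂/∂z = -x - 4*y*z
(∇×F)₂ = ∂F₁/∂z − ∂F₃/∂x = 5*x + y - 2*z
(∇×F)₃ = ∂F₂/∂x − ∂F₁/∂y = -25*y - 1
∇×F = (-x - 4*y*z, 5*x + y - 2*z, -25*y - 1)
At (-2, -1, 2): (10, -15, 24).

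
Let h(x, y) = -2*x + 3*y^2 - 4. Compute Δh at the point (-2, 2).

∂²h/∂x² = 0
∂²h/∂y² = 6
∇²h = 6
At (-2, 2): 6.

6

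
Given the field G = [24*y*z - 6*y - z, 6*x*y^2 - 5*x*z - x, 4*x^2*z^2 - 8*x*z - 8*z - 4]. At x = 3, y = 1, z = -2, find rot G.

(15, -89, 69)

(∇×G)₁ = ∂G₃/∂y − ∂G₂/∂z = 5*x
(∇×G)₂ = ∂G₁/∂z − ∂G₃/∂x = -8*x*z^2 + 24*y + 8*z - 1
(∇×G)₃ = ∂G₂/∂x − ∂G₁/∂y = 6*y^2 - 29*z + 5
∇×G = (5*x, -8*x*z^2 + 24*y + 8*z - 1, 6*y^2 - 29*z + 5)
At (3, 1, -2): (15, -89, 69).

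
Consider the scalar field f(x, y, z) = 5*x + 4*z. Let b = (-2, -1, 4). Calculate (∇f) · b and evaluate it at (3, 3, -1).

6

∂f/∂x = 5
∂f/∂y = 0
∂f/∂z = 4
∇f at (3, 3, -1) = (5, 0, 4)
∇f · b = (5)(-2) + (0)(-1) + (4)(4) = 6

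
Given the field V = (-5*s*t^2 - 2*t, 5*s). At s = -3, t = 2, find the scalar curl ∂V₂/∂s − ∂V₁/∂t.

∂V₂/∂s = 5
∂V₁/∂t = -10*s*t - 2
Scalar curl = 10*s*t + 7
At (-3, 2): -53.

-53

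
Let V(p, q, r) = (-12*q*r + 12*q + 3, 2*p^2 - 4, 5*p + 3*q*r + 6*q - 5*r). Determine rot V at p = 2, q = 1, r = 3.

(∇×V)₁ = ∂V₃/∂q − ∂V₂/∂r = 3*r + 6
(∇×V)₂ = ∂V₁/∂r − ∂V₃/∂p = -12*q - 5
(∇×V)₃ = ∂V₂/∂p − ∂V₁/∂q = 4*p + 12*r - 12
∇×V = (3*r + 6, -12*q - 5, 4*p + 12*r - 12)
At (2, 1, 3): (15, -17, 32).

(15, -17, 32)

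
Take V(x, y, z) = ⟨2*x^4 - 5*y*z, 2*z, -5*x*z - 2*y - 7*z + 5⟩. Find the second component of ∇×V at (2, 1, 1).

(∇×V)_2 = ∂V₁/∂z − ∂V₃/∂x
= -5*y − (-5*z)
= -5*y + 5*z
At (2, 1, 1): 0.

0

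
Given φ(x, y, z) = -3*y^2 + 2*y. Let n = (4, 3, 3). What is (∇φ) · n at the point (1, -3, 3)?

60

∂φ/∂x = 0
∂φ/∂y = -6*y + 2
∂φ/∂z = 0
∇φ at (1, -3, 3) = (0, 20, 0)
∇φ · n = (0)(4) + (20)(3) + (0)(3) = 60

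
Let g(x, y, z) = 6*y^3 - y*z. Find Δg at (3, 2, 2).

∂²g/∂x² = 0
∂²g/∂y² = 36*y
∂²g/∂z² = 0
∇²g = 36*y
At (3, 2, 2): 72.

72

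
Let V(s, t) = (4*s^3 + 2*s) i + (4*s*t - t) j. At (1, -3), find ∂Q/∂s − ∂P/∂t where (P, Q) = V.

∂V₂/∂s = 4*t
∂V₁/∂t = 0
Scalar curl = 4*t
At (1, -3): -12.

-12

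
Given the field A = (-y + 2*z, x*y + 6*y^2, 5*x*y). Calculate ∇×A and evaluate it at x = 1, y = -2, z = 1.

(∇×A)₁ = ∂A₃/∂y − ∂A₂/∂z = 5*x
(∇×A)₂ = ∂A₁/∂z − ∂A₃/∂x = -5*y + 2
(∇×A)₃ = ∂A₂/∂x − ∂A₁/∂y = y + 1
∇×A = (5*x, -5*y + 2, y + 1)
At (1, -2, 1): (5, 12, -1).

(5, 12, -1)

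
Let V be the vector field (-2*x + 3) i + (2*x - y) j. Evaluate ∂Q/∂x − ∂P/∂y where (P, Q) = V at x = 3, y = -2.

∂V₂/∂x = 2
∂V₁/∂y = 0
Scalar curl = 2
At (3, -2): 2.

2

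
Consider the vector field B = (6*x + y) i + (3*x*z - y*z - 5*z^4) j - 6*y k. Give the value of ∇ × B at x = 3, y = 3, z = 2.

(148, 0, 5)

(∇×B)₁ = ∂B₃/∂y − ∂B₂/∂z = -3*x + y + 20*z^3 - 6
(∇×B)₂ = ∂B₁/∂z − ∂B₃/∂x = 0
(∇×B)₃ = ∂B₂/∂x − ∂B₁/∂y = 3*z - 1
∇×B = (-3*x + y + 20*z^3 - 6, 0, 3*z - 1)
At (3, 3, 2): (148, 0, 5).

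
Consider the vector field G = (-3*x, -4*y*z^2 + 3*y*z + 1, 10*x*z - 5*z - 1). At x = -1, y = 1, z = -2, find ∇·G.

-40

∂G₁/∂x = -3
∂G₂/∂y = -4*z^2 + 3*z
∂G₃/∂z = 10*x - 5
∇·G = 10*x - 4*z^2 + 3*z - 8
At (-1, 1, -2): -40.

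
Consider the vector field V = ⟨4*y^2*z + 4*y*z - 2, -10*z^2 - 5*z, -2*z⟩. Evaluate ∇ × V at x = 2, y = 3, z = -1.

(∇×V)₁ = ∂V₃/∂y − ∂V₂/∂z = 20*z + 5
(∇×V)₂ = ∂V₁/∂z − ∂V₃/∂x = 4*y^2 + 4*y
(∇×V)₃ = ∂V₂/∂x − ∂V₁/∂y = -8*y*z - 4*z
∇×V = (20*z + 5, 4*y^2 + 4*y, -8*y*z - 4*z)
At (2, 3, -1): (-15, 48, 28).

(-15, 48, 28)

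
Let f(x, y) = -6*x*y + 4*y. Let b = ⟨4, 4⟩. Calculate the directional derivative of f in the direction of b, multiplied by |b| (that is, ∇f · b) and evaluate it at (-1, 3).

-32

∂f/∂x = -6*y
∂f/∂y = -6*x + 4
∇f at (-1, 3) = (-18, 10)
∇f · b = (-18)(4) + (10)(4) = -32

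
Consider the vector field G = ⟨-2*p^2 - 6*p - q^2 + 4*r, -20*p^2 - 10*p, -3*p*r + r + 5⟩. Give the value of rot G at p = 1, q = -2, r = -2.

(0, -2, -54)

(∇×G)₁ = ∂G₃/∂q − ∂G₂/∂r = 0
(∇×G)₂ = ∂G₁/∂r − ∂G₃/∂p = 3*r + 4
(∇×G)₃ = ∂G₂/∂p − ∂G₁/∂q = -40*p + 2*q - 10
∇×G = (0, 3*r + 4, -40*p + 2*q - 10)
At (1, -2, -2): (0, -2, -54).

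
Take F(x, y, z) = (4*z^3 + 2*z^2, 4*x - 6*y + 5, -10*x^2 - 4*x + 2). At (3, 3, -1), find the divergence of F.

-6

∂F₁/∂x = 0
∂F₂/∂y = -6
∂F₃/∂z = 0
∇·F = -6
At (3, 3, -1): -6.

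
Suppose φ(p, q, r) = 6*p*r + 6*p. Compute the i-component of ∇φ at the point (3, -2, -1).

(∇φ)_1 = ∂φ/∂p = 6*r + 6
At (3, -2, -1): 0.

0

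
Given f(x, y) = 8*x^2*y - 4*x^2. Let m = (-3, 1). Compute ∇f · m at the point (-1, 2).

80

∂f/∂x = 16*x*y - 8*x
∂f/∂y = 8*x^2
∇f at (-1, 2) = (-24, 8)
∇f · m = (-24)(-3) + (8)(1) = 80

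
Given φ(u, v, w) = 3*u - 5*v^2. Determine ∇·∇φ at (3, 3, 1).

-10

∂²φ/∂u² = 0
∂²φ/∂v² = -10
∂²φ/∂w² = 0
∇²φ = -10
At (3, 3, 1): -10.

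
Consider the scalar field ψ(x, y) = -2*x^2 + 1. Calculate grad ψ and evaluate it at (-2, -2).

∂ψ/∂x = -4*x
∂ψ/∂y = 0
∇ψ = (-4*x, 0)
At (-2, -2): (8, 0).

(8, 0)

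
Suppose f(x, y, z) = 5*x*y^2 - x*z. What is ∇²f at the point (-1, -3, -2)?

∂²f/∂x² = 0
∂²f/∂y² = 10*x
∂²f/∂z² = 0
∇²f = 10*x
At (-1, -3, -2): -10.

-10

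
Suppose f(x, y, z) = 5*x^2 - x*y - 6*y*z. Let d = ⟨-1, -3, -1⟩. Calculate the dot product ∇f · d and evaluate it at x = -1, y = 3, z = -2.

∂f/∂x = 10*x - y
∂f/∂y = -x - 6*z
∂f/∂z = -6*y
∇f at (-1, 3, -2) = (-13, 13, -18)
∇f · d = (-13)(-1) + (13)(-3) + (-18)(-1) = -8

-8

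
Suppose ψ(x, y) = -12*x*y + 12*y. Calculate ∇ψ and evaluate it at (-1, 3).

(-36, 24)

∂ψ/∂x = -12*y
∂ψ/∂y = -12*x + 12
∇ψ = (-12*y, -12*x + 12)
At (-1, 3): (-36, 24).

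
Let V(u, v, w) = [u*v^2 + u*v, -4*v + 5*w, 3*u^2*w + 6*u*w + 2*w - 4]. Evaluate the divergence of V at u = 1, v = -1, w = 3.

∂V₁/∂u = v^2 + v
∂V₂/∂v = -4
∂V₃/∂w = 3*u^2 + 6*u + 2
∇·V = 3*u^2 + 6*u + v^2 + v - 2
At (1, -1, 3): 7.

7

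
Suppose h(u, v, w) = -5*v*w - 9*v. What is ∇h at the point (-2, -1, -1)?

(0, -4, 5)

∂h/∂u = 0
∂h/∂v = -5*w - 9
∂h/∂w = -5*v
∇h = (0, -5*w - 9, -5*v)
At (-2, -1, -1): (0, -4, 5).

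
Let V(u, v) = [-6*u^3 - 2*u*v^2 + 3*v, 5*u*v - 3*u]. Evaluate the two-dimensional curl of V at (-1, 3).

∂V₂/∂u = 5*v - 3
∂V₁/∂v = -4*u*v + 3
Scalar curl = 4*u*v + 5*v - 6
At (-1, 3): -3.

-3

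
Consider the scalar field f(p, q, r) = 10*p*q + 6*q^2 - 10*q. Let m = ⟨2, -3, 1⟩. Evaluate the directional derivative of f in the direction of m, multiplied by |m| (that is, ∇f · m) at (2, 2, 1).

∂f/∂p = 10*q
∂f/∂q = 10*p + 12*q - 10
∂f/∂r = 0
∇f at (2, 2, 1) = (20, 34, 0)
∇f · m = (20)(2) + (34)(-3) + (0)(1) = -62

-62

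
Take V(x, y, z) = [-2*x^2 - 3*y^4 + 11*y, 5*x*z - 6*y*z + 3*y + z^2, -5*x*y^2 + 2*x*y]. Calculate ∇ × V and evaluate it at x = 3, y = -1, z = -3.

(∇×V)₁ = ∂V₃/∂y − ∂V₂/∂z = -10*x*y - 3*x + 6*y - 2*z
(∇×V)₂ = ∂V₁/∂z − ∂V₃/∂x = 5*y^2 - 2*y
(∇×V)₃ = ∂V₂/∂x − ∂V₁/∂y = 12*y^3 + 5*z - 11
∇×V = (-10*x*y - 3*x + 6*y - 2*z, 5*y^2 - 2*y, 12*y^3 + 5*z - 11)
At (3, -1, -3): (21, 7, -38).

(21, 7, -38)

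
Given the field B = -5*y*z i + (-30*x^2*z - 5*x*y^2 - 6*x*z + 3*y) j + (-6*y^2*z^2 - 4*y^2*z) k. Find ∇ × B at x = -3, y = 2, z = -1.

(244, -10, -199)

(∇×B)₁ = ∂B₃/∂y − ∂B₂/∂z = 30*x^2 + 6*x - 12*y*z^2 - 8*y*z
(∇×B)₂ = ∂B₁/∂z − ∂B₃/∂x = -5*y
(∇×B)₃ = ∂B₂/∂x − ∂B₁/∂y = -60*x*z - 5*y^2 - z
∇×B = (30*x^2 + 6*x - 12*y*z^2 - 8*y*z, -5*y, -60*x*z - 5*y^2 - z)
At (-3, 2, -1): (244, -10, -199).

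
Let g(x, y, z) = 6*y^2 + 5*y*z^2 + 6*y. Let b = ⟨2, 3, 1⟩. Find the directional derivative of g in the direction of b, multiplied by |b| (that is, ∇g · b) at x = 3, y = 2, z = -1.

∂g/∂x = 0
∂g/∂y = 12*y + 5*z^2 + 6
∂g/∂z = 10*y*z
∇g at (3, 2, -1) = (0, 35, -20)
∇g · b = (0)(2) + (35)(3) + (-20)(1) = 85

85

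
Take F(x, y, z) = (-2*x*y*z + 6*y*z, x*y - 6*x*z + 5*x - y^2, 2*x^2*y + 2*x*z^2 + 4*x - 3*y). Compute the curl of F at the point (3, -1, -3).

(33, -10, 22)

(∇×F)₁ = ∂F₃/∂y − ∂F₂/∂z = 2*x^2 + 6*x - 3
(∇×F)₂ = ∂F₁/∂z − ∂F₃/∂x = -6*x*y + 6*y - 2*z^2 - 4
(∇×F)₃ = ∂F₂/∂x − ∂F₁/∂y = 2*x*z + y - 12*z + 5
∇×F = (2*x^2 + 6*x - 3, -6*x*y + 6*y - 2*z^2 - 4, 2*x*z + y - 12*z + 5)
At (3, -1, -3): (33, -10, 22).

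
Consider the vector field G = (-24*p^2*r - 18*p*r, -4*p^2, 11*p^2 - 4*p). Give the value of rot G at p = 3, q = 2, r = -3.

(∇×G)₁ = ∂G₃/∂q − ∂G₂/∂r = 0
(∇×G)₂ = ∂G₁/∂r − ∂G₃/∂p = -24*p^2 - 40*p + 4
(∇×G)₃ = ∂G₂/∂p − ∂G₁/∂q = -8*p
∇×G = (0, -24*p^2 - 40*p + 4, -8*p)
At (3, 2, -3): (0, -332, -24).

(0, -332, -24)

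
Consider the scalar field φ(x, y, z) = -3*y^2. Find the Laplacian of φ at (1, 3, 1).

-6

∂²φ/∂x² = 0
∂²φ/∂y² = -6
∂²φ/∂z² = 0
∇²φ = -6
At (1, 3, 1): -6.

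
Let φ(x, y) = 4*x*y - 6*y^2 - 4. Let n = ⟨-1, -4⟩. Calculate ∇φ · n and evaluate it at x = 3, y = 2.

∂φ/∂x = 4*y
∂φ/∂y = 4*x - 12*y
∇φ at (3, 2) = (8, -12)
∇φ · n = (8)(-1) + (-12)(-4) = 40

40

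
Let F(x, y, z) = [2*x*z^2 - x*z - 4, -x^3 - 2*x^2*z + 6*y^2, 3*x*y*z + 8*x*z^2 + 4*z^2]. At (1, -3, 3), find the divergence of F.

42

∂F₁/∂x = 2*z^2 - z
∂F₂/∂y = 12*y
∂F₃/∂z = 3*x*y + 16*x*z + 8*z
∇·F = 3*x*y + 16*x*z + 12*y + 2*z^2 + 7*z
At (1, -3, 3): 42.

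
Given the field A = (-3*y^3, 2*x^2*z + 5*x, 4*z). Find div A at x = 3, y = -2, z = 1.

∂A₁/∂x = 0
∂A₂/∂y = 0
∂A₃/∂z = 4
∇·A = 4
At (3, -2, 1): 4.

4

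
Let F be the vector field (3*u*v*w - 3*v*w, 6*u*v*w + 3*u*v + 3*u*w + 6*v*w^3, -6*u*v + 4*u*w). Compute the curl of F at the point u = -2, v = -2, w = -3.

(∇×F)₁ = ∂F₃/∂v − ∂F₂/∂w = -6*u*v - 9*u - 18*v*w^2
(∇×F)₂ = ∂F₁/∂w − ∂F₃/∂u = 3*u*v + 3*v - 4*w
(∇×F)₃ = ∂F₂/∂u − ∂F₁/∂v = -3*u*w + 6*v*w + 3*v + 6*w
∇×F = (-6*u*v - 9*u - 18*v*w^2, 3*u*v + 3*v - 4*w, -3*u*w + 6*v*w + 3*v + 6*w)
At (-2, -2, -3): (318, 18, -6).

(318, 18, -6)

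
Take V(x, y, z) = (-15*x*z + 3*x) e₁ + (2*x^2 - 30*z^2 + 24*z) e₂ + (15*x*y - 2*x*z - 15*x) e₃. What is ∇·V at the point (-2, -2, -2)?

37

∂V₁/∂x = -15*z + 3
∂V₂/∂y = 0
∂V₃/∂z = -2*x
∇·V = -2*x - 15*z + 3
At (-2, -2, -2): 37.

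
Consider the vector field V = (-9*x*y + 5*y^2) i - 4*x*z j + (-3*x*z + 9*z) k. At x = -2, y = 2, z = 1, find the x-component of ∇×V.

-8

(∇×V)_1 = ∂V₃/∂y − ∂V₂/∂z
= 0 − (-4*x)
= 4*x
At (-2, 2, 1): -8.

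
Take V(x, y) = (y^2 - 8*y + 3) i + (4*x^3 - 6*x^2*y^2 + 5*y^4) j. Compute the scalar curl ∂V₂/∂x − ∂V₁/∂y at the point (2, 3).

-166

∂V₂/∂x = 12*x^2 - 12*x*y^2
∂V₁/∂y = 2*y - 8
Scalar curl = 12*x^2 - 12*x*y^2 - 2*y + 8
At (2, 3): -166.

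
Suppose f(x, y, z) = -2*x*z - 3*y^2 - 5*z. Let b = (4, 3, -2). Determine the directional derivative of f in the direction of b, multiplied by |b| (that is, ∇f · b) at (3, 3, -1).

∂f/∂x = -2*z
∂f/∂y = -6*y
∂f/∂z = -2*x - 5
∇f at (3, 3, -1) = (2, -18, -11)
∇f · b = (2)(4) + (-18)(3) + (-11)(-2) = -24

-24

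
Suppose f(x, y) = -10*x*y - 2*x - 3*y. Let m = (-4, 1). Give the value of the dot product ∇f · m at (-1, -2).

∂f/∂x = -10*y - 2
∂f/∂y = -10*x - 3
∇f at (-1, -2) = (18, 7)
∇f · m = (18)(-4) + (7)(1) = -65

-65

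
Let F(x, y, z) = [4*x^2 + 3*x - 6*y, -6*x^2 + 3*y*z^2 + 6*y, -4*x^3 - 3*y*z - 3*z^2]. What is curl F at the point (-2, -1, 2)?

(6, 48, 30)

(∇×F)₁ = ∂F₃/∂y − ∂F₂/∂z = -6*y*z - 3*z
(∇×F)₂ = ∂F₁/∂z − ∂F₃/∂x = 12*x^2
(∇×F)₃ = ∂F₂/∂x − ∂F₁/∂y = -12*x + 6
∇×F = (-6*y*z - 3*z, 12*x^2, -12*x + 6)
At (-2, -1, 2): (6, 48, 30).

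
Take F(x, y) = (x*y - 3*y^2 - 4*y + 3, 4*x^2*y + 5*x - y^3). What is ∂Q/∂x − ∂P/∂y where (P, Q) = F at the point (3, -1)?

-24

∂F₂/∂x = 8*x*y + 5
∂F₁/∂y = x - 6*y - 4
Scalar curl = 8*x*y - x + 6*y + 9
At (3, -1): -24.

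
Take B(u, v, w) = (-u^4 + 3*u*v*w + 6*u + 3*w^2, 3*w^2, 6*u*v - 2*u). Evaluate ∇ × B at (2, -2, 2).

(0, 14, -12)

(∇×B)₁ = ∂B₃/∂v − ∂B₂/∂w = 6*u - 6*w
(∇×B)₂ = ∂B₁/∂w − ∂B₃/∂u = 3*u*v - 6*v + 6*w + 2
(∇×B)₃ = ∂B₂/∂u − ∂B₁/∂v = -3*u*w
∇×B = (6*u - 6*w, 3*u*v - 6*v + 6*w + 2, -3*u*w)
At (2, -2, 2): (0, 14, -12).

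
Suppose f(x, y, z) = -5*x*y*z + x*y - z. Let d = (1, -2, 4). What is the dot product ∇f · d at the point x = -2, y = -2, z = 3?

-112

∂f/∂x = -5*y*z + y
∂f/∂y = -5*x*z + x
∂f/∂z = -5*x*y - 1
∇f at (-2, -2, 3) = (28, 28, -21)
∇f · d = (28)(1) + (28)(-2) + (-21)(4) = -112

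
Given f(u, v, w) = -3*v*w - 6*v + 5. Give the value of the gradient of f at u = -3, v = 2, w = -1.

(0, -3, -6)

∂f/∂u = 0
∂f/∂v = -3*w - 6
∂f/∂w = -3*v
∇f = (0, -3*w - 6, -3*v)
At (-3, 2, -1): (0, -3, -6).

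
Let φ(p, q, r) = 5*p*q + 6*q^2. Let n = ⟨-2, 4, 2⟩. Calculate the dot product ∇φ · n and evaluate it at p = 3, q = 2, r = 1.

136

∂φ/∂p = 5*q
∂φ/∂q = 5*p + 12*q
∂φ/∂r = 0
∇φ at (3, 2, 1) = (10, 39, 0)
∇φ · n = (10)(-2) + (39)(4) + (0)(2) = 136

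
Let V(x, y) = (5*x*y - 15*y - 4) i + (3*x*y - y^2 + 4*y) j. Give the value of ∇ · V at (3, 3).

∂V₁/∂x = 5*y
∂V₂/∂y = 3*x - 2*y + 4
∇·V = 3*x + 3*y + 4
At (3, 3): 22.

22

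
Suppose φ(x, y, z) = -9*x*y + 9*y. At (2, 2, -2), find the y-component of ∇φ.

(∇φ)_2 = ∂φ/∂y = -9*x + 9
At (2, 2, -2): -9.

-9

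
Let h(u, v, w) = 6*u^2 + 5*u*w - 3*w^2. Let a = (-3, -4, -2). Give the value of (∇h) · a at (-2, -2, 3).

83

∂h/∂u = 12*u + 5*w
∂h/∂v = 0
∂h/∂w = 5*u - 6*w
∇h at (-2, -2, 3) = (-9, 0, -28)
∇h · a = (-9)(-3) + (0)(-4) + (-28)(-2) = 83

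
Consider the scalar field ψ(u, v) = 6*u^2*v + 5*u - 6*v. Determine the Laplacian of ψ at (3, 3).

∂²ψ/∂u² = 12*v
∂²ψ/∂v² = 0
∇²ψ = 12*v
At (3, 3): 36.

36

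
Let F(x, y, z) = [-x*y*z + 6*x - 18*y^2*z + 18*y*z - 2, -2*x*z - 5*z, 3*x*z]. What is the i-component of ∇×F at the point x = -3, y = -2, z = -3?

(∇×F)_1 = ∂F₃/∂y − ∂F₂/∂z
= 0 − (-2*x - 5)
= 2*x + 5
At (-3, -2, -3): -1.

-1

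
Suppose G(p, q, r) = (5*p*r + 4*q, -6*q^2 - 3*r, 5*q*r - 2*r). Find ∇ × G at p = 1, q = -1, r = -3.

(∇×G)₁ = ∂G₃/∂q − ∂G₂/∂r = 5*r + 3
(∇×G)₂ = ∂G₁/∂r − ∂G₃/∂p = 5*p
(∇×G)₃ = ∂G₂/∂p − ∂G₁/∂q = -4
∇×G = (5*r + 3, 5*p, -4)
At (1, -1, -3): (-12, 5, -4).

(-12, 5, -4)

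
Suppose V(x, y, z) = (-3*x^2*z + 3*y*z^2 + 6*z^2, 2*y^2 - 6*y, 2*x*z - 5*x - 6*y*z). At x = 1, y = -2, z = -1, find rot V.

(∇×V)₁ = ∂V₃/∂y − ∂V₂/∂z = -6*z
(∇×V)₂ = ∂V₁/∂z − ∂V₃/∂x = -3*x^2 + 6*y*z + 10*z + 5
(∇×V)₃ = ∂V₂/∂x − ∂V₁/∂y = -3*z^2
∇×V = (-6*z, -3*x^2 + 6*y*z + 10*z + 5, -3*z^2)
At (1, -2, -1): (6, 4, -3).

(6, 4, -3)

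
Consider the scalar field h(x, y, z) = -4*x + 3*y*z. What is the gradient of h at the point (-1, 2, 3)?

(-4, 9, 6)

∂h/∂x = -4
∂h/∂y = 3*z
∂h/∂z = 3*y
∇h = (-4, 3*z, 3*y)
At (-1, 2, 3): (-4, 9, 6).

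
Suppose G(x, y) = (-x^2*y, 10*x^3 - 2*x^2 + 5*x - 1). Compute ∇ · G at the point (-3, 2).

12

∂G₁/∂x = -2*x*y
∂G₂/∂y = 0
∇·G = -2*x*y
At (-3, 2): 12.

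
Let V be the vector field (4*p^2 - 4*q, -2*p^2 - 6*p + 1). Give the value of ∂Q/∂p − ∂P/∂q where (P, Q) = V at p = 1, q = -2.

-6

∂V₂/∂p = -4*p - 6
∂V₁/∂q = -4
Scalar curl = -4*p - 2
At (1, -2): -6.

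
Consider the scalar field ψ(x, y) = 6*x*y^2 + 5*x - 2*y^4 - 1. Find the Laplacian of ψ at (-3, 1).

∂²ψ/∂x² = 0
∂²ψ/∂y² = 12*(x - 2*y^2)
∇²ψ = 12*x - 24*y^2
At (-3, 1): -60.

-60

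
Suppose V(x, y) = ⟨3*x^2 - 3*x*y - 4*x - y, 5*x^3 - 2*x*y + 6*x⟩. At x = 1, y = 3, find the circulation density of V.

19

∂V₂/∂x = 15*x^2 - 2*y + 6
∂V₁/∂y = -3*x - 1
Scalar curl = 15*x^2 + 3*x - 2*y + 7
At (1, 3): 19.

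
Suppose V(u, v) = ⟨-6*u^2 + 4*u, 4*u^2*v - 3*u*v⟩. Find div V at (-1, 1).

∂V₁/∂u = -12*u + 4
∂V₂/∂v = 4*u^2 - 3*u
∇·V = 4*u^2 - 15*u + 4
At (-1, 1): 23.

23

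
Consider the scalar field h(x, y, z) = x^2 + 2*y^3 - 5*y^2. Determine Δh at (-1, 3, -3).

∂²h/∂x² = 2
∂²h/∂y² = 2*(6*y - 5)
∂²h/∂z² = 0
∇²h = 12*y - 8
At (-1, 3, -3): 28.

28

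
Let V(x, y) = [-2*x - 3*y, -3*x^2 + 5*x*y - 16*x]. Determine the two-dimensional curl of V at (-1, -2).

∂V₂/∂x = -6*x + 5*y - 16
∂V₁/∂y = -3
Scalar curl = -6*x + 5*y - 13
At (-1, -2): -17.

-17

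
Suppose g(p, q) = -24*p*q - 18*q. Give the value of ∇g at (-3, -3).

∂g/∂p = -24*q
∂g/∂q = -24*p - 18
∇g = (-24*q, -24*p - 18)
At (-3, -3): (72, 54).

(72, 54)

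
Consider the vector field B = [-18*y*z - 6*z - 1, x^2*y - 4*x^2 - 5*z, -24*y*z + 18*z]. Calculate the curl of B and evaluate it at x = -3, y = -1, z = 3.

(-67, 12, 84)

(∇×B)₁ = ∂B₃/∂y − ∂B₂/∂z = -24*z + 5
(∇×B)₂ = ∂B₁/∂z − ∂B₃/∂x = -18*y - 6
(∇×B)₃ = ∂B₂/∂x − ∂B₁/∂y = 2*x*y - 8*x + 18*z
∇×B = (-24*z + 5, -18*y - 6, 2*x*y - 8*x + 18*z)
At (-3, -1, 3): (-67, 12, 84).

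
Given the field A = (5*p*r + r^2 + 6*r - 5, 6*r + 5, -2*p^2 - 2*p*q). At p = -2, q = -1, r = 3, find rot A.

(∇×A)₁ = ∂A₃/∂q − ∂A₂/∂r = -2*p - 6
(∇×A)₂ = ∂A₁/∂r − ∂A₃/∂p = 9*p + 2*q + 2*r + 6
(∇×A)₃ = ∂A₂/∂p − ∂A₁/∂q = 0
∇×A = (-2*p - 6, 9*p + 2*q + 2*r + 6, 0)
At (-2, -1, 3): (-2, -8, 0).

(-2, -8, 0)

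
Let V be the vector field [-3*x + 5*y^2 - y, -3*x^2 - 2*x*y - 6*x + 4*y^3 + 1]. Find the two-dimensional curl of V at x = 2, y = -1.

∂V₂/∂x = -6*x - 2*y - 6
∂V₁/∂y = 10*y - 1
Scalar curl = -6*x - 12*y - 5
At (2, -1): -5.

-5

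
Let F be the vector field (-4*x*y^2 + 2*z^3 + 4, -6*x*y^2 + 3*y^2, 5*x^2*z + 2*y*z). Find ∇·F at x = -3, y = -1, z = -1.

-3

∂F₁/∂x = -4*y^2
∂F₂/∂y = -12*x*y + 6*y
∂F₃/∂z = 5*x^2 + 2*y
∇·F = 5*x^2 - 12*x*y - 4*y^2 + 8*y
At (-3, -1, -1): -3.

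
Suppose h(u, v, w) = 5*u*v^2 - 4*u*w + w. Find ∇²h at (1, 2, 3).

10

∂²h/∂u² = 0
∂²h/∂v² = 10*u
∂²h/∂w² = 0
∇²h = 10*u
At (1, 2, 3): 10.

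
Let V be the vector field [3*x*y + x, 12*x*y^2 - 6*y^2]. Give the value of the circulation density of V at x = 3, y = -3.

∂V₂/∂x = 12*y^2
∂V₁/∂y = 3*x
Scalar curl = -3*x + 12*y^2
At (3, -3): 99.

99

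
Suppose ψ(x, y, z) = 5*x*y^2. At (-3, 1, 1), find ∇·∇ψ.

-30

∂²ψ/∂x² = 0
∂²ψ/∂y² = 10*x
∂²ψ/∂z² = 0
∇²ψ = 10*x
At (-3, 1, 1): -30.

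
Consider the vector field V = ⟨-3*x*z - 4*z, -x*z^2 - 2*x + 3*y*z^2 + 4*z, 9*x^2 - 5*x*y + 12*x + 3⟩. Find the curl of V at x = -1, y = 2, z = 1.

(∇×V)₁ = ∂V₃/∂y − ∂V₂/∂z = 2*x*z - 5*x - 6*y*z - 4
(∇×V)₂ = ∂V₁/∂z − ∂V₃/∂x = -21*x + 5*y - 16
(∇×V)₃ = ∂V₂/∂x − ∂V₁/∂y = -z^2 - 2
∇×V = (2*x*z - 5*x - 6*y*z - 4, -21*x + 5*y - 16, -z^2 - 2)
At (-1, 2, 1): (-13, 15, -3).

(-13, 15, -3)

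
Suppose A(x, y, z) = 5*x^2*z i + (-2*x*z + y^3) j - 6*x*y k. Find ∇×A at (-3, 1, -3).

(∇×A)₁ = ∂A₃/∂y − ∂A₂/∂z = -4*x
(∇×A)₂ = ∂A₁/∂z − ∂A₃/∂x = 5*x^2 + 6*y
(∇×A)₃ = ∂A₂/∂x − ∂A₁/∂y = -2*z
∇×A = (-4*x, 5*x^2 + 6*y, -2*z)
At (-3, 1, -3): (12, 51, 6).

(12, 51, 6)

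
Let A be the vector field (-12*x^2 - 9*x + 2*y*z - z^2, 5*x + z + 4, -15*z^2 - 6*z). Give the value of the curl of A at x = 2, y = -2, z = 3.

(-1, -10, -1)

(∇×A)₁ = ∂A₃/∂y − ∂A₂/∂z = -1
(∇×A)₂ = ∂A₁/∂z − ∂A₃/∂x = 2*y - 2*z
(∇×A)₃ = ∂A₂/∂x − ∂A₁/∂y = -2*z + 5
∇×A = (-1, 2*y - 2*z, -2*z + 5)
At (2, -2, 3): (-1, -10, -1).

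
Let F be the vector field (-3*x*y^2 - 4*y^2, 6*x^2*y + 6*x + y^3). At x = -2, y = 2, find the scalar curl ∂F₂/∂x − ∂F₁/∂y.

-50

∂F₂/∂x = 12*x*y + 6
∂F₁/∂y = -6*x*y - 8*y
Scalar curl = 18*x*y + 8*y + 6
At (-2, 2): -50.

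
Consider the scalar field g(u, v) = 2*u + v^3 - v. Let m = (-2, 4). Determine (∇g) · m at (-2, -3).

∂g/∂u = 2
∂g/∂v = 3*v^2 - 1
∇g at (-2, -3) = (2, 26)
∇g · m = (2)(-2) + (26)(4) = 100

100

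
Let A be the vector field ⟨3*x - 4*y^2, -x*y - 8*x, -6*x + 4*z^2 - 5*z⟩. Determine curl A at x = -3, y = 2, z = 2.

(∇×A)₁ = ∂A₃/∂y − ∂A₂/∂z = 0
(∇×A)₂ = ∂A₁/∂z − ∂A₃/∂x = 6
(∇×A)₃ = ∂A₂/∂x − ∂A₁/∂y = 7*y - 8
∇×A = (0, 6, 7*y - 8)
At (-3, 2, 2): (0, 6, 6).

(0, 6, 6)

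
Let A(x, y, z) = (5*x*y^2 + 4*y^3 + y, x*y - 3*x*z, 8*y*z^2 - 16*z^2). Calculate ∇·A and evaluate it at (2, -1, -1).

55

∂A₁/∂x = 5*y^2
∂A₂/∂y = x
∂A₃/∂z = 16*y*z - 32*z
∇·A = x + 5*y^2 + 16*y*z - 32*z
At (2, -1, -1): 55.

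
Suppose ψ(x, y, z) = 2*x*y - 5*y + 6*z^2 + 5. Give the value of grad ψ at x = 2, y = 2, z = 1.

∂ψ/∂x = 2*y
∂ψ/∂y = 2*x - 5
∂ψ/∂z = 12*z
∇ψ = (2*y, 2*x - 5, 12*z)
At (2, 2, 1): (4, -1, 12).

(4, -1, 12)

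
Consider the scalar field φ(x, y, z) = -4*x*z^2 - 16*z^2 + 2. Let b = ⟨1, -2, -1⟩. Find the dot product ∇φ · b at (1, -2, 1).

∂φ/∂x = -4*z^2
∂φ/∂y = 0
∂φ/∂z = -8*x*z - 32*z
∇φ at (1, -2, 1) = (-4, 0, -40)
∇φ · b = (-4)(1) + (0)(-2) + (-40)(-1) = 36

36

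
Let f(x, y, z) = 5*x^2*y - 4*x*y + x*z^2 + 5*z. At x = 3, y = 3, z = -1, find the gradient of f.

(79, 33, -1)

∂f/∂x = 10*x*y - 4*y + z^2
∂f/∂y = 5*x^2 - 4*x
∂f/∂z = 2*x*z + 5
∇f = (10*x*y - 4*y + z^2, 5*x^2 - 4*x, 2*x*z + 5)
At (3, 3, -1): (79, 33, -1).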